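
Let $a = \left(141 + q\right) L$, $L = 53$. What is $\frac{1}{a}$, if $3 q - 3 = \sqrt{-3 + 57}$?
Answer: $\frac{71}{534187} - \frac{\sqrt{6}}{1068374} \approx 0.00013062$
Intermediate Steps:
$q = 1 + \sqrt{6}$ ($q = 1 + \frac{\sqrt{-3 + 57}}{3} = 1 + \frac{\sqrt{54}}{3} = 1 + \frac{3 \sqrt{6}}{3} = 1 + \sqrt{6} \approx 3.4495$)
$a = 7526 + 53 \sqrt{6}$ ($a = \left(141 + \left(1 + \sqrt{6}\right)\right) 53 = \left(142 + \sqrt{6}\right) 53 = 7526 + 53 \sqrt{6} \approx 7655.8$)
$\frac{1}{a} = \frac{1}{7526 + 53 \sqrt{6}}$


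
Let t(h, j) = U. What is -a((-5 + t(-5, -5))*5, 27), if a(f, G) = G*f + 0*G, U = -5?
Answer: 1350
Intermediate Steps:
t(h, j) = -5
a(f, G) = G*f (a(f, G) = G*f + 0 = G*f)
-a((-5 + t(-5, -5))*5, 27) = -27*(-5 - 5)*5 = -27*(-10*5) = -27*(-50) = -1*(-1350) = 1350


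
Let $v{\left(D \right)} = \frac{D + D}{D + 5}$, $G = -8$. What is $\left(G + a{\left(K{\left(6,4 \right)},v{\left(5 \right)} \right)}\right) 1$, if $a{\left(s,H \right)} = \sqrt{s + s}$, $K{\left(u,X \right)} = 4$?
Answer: $-8 + 2 \sqrt{2} \approx -5.1716$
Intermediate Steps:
$v{\left(D \right)} = \frac{2 D}{5 + D}$
$a{\left(s,H \right)} = \sqrt{2} \sqrt{s}$ ($a{\left(s,H \right)} = \sqrt{2 s} = \sqrt{2} \sqrt{s}$)
$\left(G + a{\left(K{\left(6,4 \right)},v{\left(5 \right)} \right)}\right) 1 = \left(-8 + \sqrt{2} \sqrt{4}\right) 1 = \left(-8 + \sqrt{2} \cdot 2\right) 1 = \left(-8 + 2 \sqrt{2}\right) 1 = -8 + 2 \sqrt{2}$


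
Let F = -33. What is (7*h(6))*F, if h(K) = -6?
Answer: 1386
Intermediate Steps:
(7*h(6))*F = (7*(-6))*(-33) = -42*(-33) = 1386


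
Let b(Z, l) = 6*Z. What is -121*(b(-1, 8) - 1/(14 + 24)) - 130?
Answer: 22769/38 ≈ 599.18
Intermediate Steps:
-121*(b(-1, 8) - 1/(14 + 24)) - 130 = -121*(6*(-1) - 1/(14 + 24)) - 130 = -121*(-6 - 1/38) - 130 = -121*(-229/38) - 130 = 27709/38 - 130 = 22769/38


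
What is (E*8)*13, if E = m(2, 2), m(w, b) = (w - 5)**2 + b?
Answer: 1144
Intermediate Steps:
m(w, b) = b + (-5 + w)**2 (m(w, b) = (-5 + w)**2 + b = b + (-5 + w)**2)
E = 11 (E = 2 + (-5 + 2)**2 = 2 + (-3)**2 = 2 + 9 = 11)
(E*8)*13 = (11*8)*13 = 88*13 = 1144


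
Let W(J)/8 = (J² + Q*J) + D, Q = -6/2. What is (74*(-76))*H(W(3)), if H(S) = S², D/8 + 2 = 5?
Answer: -207323136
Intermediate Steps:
D = 24 (D = -16 + 8*5 = -16 + 40 = 24)
Q = -3 (Q = -6/2 = -3*1 = -3)
W(J) = 192 - 24*J + 8*J² (W(J) = 8*((J² - 3*J) + 24) = 8*(24 + J² - 3*J) = 192 - 24*J + 8*J²)
(74*(-76))*H(W(3)) = (74*(-76))*(192 - 24*3 + 8*3²)² = -5624*(192 - 72 + 8*9)² = -5624*(192 - 72 + 72)² = -5624*192² = -5624*36864 = -207323136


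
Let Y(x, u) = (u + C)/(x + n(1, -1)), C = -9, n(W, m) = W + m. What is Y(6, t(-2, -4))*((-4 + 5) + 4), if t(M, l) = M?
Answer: -55/6 ≈ -9.1667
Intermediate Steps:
Y(x, u) = (-9 + u)/x (Y(x, u) = (u - 9)/(x + (1 - 1)) = (-9 + u)/(x + 0) = (-9 + u)/x)
Y(6, t(-2, -4))*((-4 + 5) + 4) = ((-9 - 2)/6)*((-4 + 5) + 4) = ((⅙)*(-11))*(1 + 4) = -11/6*5 = -55/6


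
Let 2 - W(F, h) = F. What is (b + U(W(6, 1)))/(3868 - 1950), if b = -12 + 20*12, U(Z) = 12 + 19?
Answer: 37/274 ≈ 0.13504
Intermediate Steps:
W(F, h) = 2 - F
U(Z) = 31
b = 228 (b = -12 + 240 = 228)
(b + U(W(6, 1)))/(3868 - 1950) = (228 + 31)/(3868 - 1950) = 259/1918 = 259*(1/1918) = 37/274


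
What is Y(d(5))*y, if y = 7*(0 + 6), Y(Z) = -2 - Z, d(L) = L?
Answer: -294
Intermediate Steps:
y = 42 (y = 7*6 = 42)
Y(d(5))*y = (-2 - 1*5)*42 = (-2 - 5)*42 = -7*42 = -294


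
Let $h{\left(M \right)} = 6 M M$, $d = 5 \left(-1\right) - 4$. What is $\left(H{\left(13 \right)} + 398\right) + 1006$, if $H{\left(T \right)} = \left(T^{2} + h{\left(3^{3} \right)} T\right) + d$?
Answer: $58426$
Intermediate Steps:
$d = -9$ ($d = -5 - 4 = -9$)
$h{\left(M \right)} = 6 M^{2}$
$H{\left(T \right)} = -9 + T^{2} + 4374 T$ ($H{\left(T \right)} = \left(T^{2} + 6 \left(3^{3}\right)^{2} T\right) - 9 = \left(T^{2} + 6 \cdot 27^{2} T\right) - 9 = \left(T^{2} + 6 \cdot 729 T\right) - 9 = \left(T^{2} + 4374 T\right) - 9 = -9 + T^{2} + 4374 T$)
$\left(H{\left(13 \right)} + 398\right) + 1006 = \left(\left(-9 + 13^{2} + 4374 \cdot 13\right) + 398\right) + 1006 = \left(\left(-9 + 169 + 56862\right) + 398\right) + 1006 = \left(57022 + 398\right) + 1006 = 57420 + 1006 = 58426$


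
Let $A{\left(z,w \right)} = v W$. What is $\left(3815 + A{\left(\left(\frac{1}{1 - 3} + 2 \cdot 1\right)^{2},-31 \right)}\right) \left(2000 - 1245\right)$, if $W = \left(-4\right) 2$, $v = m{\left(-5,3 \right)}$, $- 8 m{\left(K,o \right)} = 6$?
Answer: $2884855$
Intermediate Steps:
$m{\left(K,o \right)} = - \frac{3}{4}$ ($m{\left(K,o \right)} = \left(- \frac{1}{8}\right) 6 = - \frac{3}{4}$)
$v = - \frac{3}{4} \approx -0.75$
$W = -8$
$A{\left(z,w \right)} = 6$ ($A{\left(z,w \right)} = \left(- \frac{3}{4}\right) \left(-8\right) = 6$)
$\left(3815 + A{\left(\left(\frac{1}{1 - 3} + 2 \cdot 1\right)^{2},-31 \right)}\right) \left(2000 - 1245\right) = \left(3815 + 6\right) \left(2000 - 1245\right) = 3821 \cdot 755 = 2884855$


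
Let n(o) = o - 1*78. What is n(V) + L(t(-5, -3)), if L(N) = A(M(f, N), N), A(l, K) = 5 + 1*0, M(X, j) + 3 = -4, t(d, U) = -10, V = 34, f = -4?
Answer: -39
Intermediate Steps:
M(X, j) = -7 (M(X, j) = -3 - 4 = -7)
n(o) = -78 + o (n(o) = o - 78 = -78 + o)
A(l, K) = 5 (A(l, K) = 5 + 0 = 5)
L(N) = 5
n(V) + L(t(-5, -3)) = (-78 + 34) + 5 = -44 + 5 = -39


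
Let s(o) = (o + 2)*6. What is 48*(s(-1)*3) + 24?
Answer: 888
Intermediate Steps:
s(o) = 12 + 6*o (s(o) = (2 + o)*6 = 12 + 6*o)
48*(s(-1)*3) + 24 = 48*((12 + 6*(-1))*3) + 24 = 48*((12 - 6)*3) + 24 = 48*(6*3) + 24 = 48*18 + 24 = 864 + 24 = 888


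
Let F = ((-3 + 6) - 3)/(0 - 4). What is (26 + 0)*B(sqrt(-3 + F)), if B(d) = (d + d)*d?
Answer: -156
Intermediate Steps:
F = 0 (F = (3 - 3)/(-4) = 0*(-1/4) = 0)
B(d) = 2*d**2 (B(d) = (2*d)*d = 2*d**2)
(26 + 0)*B(sqrt(-3 + F)) = (26 + 0)*(2*(sqrt(-3 + 0))**2) = 26*(2*(sqrt(-3))**2) = 26*(2*(I*sqrt(3))**2) = 26*(2*(-3)) = 26*(-6) = -156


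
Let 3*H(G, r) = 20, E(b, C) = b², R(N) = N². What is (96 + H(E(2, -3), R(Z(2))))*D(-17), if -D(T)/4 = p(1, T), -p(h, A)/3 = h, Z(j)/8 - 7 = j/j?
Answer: 1232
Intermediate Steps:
Z(j) = 64 (Z(j) = 56 + 8*(j/j) = 56 + 8*1 = 56 + 8 = 64)
p(h, A) = -3*h
H(G, r) = 20/3 (H(G, r) = (⅓)*20 = 20/3)
D(T) = 12 (D(T) = -(-12) = -4*(-3) = 12)
(96 + H(E(2, -3), R(Z(2))))*D(-17) = (96 + 20/3)*12 = (308/3)*12 = 1232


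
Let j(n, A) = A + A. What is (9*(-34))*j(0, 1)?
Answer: -612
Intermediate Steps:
j(n, A) = 2*A
(9*(-34))*j(0, 1) = (9*(-34))*(2*1) = -306*2 = -612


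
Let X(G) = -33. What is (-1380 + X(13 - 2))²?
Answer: 1996569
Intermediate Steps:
(-1380 + X(13 - 2))² = (-1380 - 33)² = (-1413)² = 1996569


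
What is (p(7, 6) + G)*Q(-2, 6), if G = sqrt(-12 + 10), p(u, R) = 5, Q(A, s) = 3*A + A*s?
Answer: -90 - 18*I*sqrt(2) ≈ -90.0 - 25.456*I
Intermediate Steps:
G = I*sqrt(2) (G = sqrt(-2) = I*sqrt(2) ≈ 1.4142*I)
(p(7, 6) + G)*Q(-2, 6) = (5 + I*sqrt(2))*(-2*(3 + 6)) = (5 + I*sqrt(2))*(-2*9) = (5 + I*sqrt(2))*(-18) = -90 - 18*I*sqrt(2)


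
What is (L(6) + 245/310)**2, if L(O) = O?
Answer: 177241/3844 ≈ 46.108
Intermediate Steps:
(L(6) + 245/310)**2 = (6 + 245/310)**2 = (6 + 245*(1/310))**2 = (6 + 49/62)**2 = (421/62)**2 = 177241/3844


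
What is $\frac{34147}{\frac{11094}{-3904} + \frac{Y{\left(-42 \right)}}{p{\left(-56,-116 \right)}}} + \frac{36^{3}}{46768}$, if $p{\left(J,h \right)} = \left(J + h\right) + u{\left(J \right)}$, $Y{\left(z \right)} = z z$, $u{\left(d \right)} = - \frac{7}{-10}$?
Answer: $- \frac{111206596046300}{42807618531} \approx -2597.8$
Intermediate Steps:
$u{\left(d \right)} = \frac{7}{10}$ ($u{\left(d \right)} = \left(-7\right) \left(- \frac{1}{10}\right) = \frac{7}{10}$)
$Y{\left(z \right)} = z^{2}$
$p{\left(J,h \right)} = \frac{7}{10} + J + h$ ($p{\left(J,h \right)} = \left(J + h\right) + \frac{7}{10} = \frac{7}{10} + J + h$)
$\frac{34147}{\frac{11094}{-3904} + \frac{Y{\left(-42 \right)}}{p{\left(-56,-116 \right)}}} + \frac{36^{3}}{46768} = \frac{34147}{\frac{11094}{-3904} + \frac{\left(-42\right)^{2}}{\frac{7}{10} - 56 - 116}} + \frac{36^{3}}{46768} = \frac{34147}{11094 \left(- \frac{1}{3904}\right) + \frac{1764}{- \frac{1713}{10}}} + 46656 \cdot \frac{1}{46768} = \frac{34147}{- \frac{5547}{1952} + 1764 \left(- \frac{10}{1713}\right)} + \frac{2916}{2923} = \frac{34147}{- \frac{5547}{1952} - \frac{5880}{571}} + \frac{2916}{2923} = \frac{34147}{- \frac{14645097}{1114592}} + \frac{2916}{2923} = 34147 \left(- \frac{1114592}{14645097}\right) + \frac{2916}{2923} = - \frac{38059973024}{14645097} + \frac{2916}{2923} = - \frac{111206596046300}{42807618531}$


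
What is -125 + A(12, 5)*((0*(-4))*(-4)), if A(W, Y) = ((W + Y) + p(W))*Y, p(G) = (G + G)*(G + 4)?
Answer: -125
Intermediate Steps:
p(G) = 2*G*(4 + G) (p(G) = (2*G)*(4 + G) = 2*G*(4 + G))
A(W, Y) = Y*(W + Y + 2*W*(4 + W)) (A(W, Y) = ((W + Y) + 2*W*(4 + W))*Y = (W + Y + 2*W*(4 + W))*Y = Y*(W + Y + 2*W*(4 + W)))
-125 + A(12, 5)*((0*(-4))*(-4)) = -125 + (5*(12 + 5 + 2*12*(4 + 12)))*((0*(-4))*(-4)) = -125 + (5*(12 + 5 + 2*12*16))*(0*(-4)) = -125 + (5*(12 + 5 + 384))*0 = -125 + (5*401)*0 = -125 + 2005*0 = -125 + 0 = -125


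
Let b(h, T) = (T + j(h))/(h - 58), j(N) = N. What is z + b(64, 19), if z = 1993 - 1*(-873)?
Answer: 17279/6 ≈ 2879.8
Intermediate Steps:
z = 2866 (z = 1993 + 873 = 2866)
b(h, T) = (T + h)/(-58 + h) (b(h, T) = (T + h)/(h - 58) = (T + h)/(-58 + h))
z + b(64, 19) = 2866 + (19 + 64)/(-58 + 64) = 2866 + 83/6 = 17279/6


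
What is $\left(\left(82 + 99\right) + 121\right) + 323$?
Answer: $625$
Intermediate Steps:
$\left(\left(82 + 99\right) + 121\right) + 323 = \left(181 + 121\right) + 323 = 302 + 323 = 625$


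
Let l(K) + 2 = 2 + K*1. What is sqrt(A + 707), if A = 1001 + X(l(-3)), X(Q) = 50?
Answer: sqrt(1758) ≈ 41.929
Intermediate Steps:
l(K) = K (l(K) = -2 + (2 + K*1) = -2 + (2 + K) = K)
A = 1051 (A = 1001 + 50 = 1051)
sqrt(A + 707) = sqrt(1051 + 707) = sqrt(1758)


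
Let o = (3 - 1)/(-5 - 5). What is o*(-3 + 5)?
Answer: -⅖ ≈ -0.40000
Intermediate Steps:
o = -⅕ (o = 2/(-10) = 2*(-⅒) = -⅕ ≈ -0.20000)
o*(-3 + 5) = -(-3 + 5)/5 = -⅕*2 = -⅖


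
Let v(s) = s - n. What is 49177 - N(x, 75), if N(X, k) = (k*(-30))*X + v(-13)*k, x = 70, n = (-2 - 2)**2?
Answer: 208852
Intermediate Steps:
n = 16 (n = (-4)**2 = 16)
v(s) = -16 + s (v(s) = s - 1*16 = s - 16 = -16 + s)
N(X, k) = -29*k - 30*X*k (N(X, k) = (k*(-30))*X + (-16 - 13)*k = (-30*k)*X - 29*k = -30*X*k - 29*k = -29*k - 30*X*k)
49177 - N(x, 75) = 49177 - (-1)*75*(29 + 30*70) = 49177 - (-1)*75*(29 + 2100) = 49177 - (-1)*75*2129 = 49177 - 1*(-159675) = 49177 + 159675 = 208852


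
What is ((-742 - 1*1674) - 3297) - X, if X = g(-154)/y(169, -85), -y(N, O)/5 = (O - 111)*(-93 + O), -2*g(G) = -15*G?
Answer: -28473625/4984 ≈ -5713.0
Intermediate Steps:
g(G) = 15*G/2 (g(G) = -(-15)*G/2 = 15*G/2)
y(N, O) = -5*(-111 + O)*(-93 + O) (y(N, O) = -5*(O - 111)*(-93 + O) = -5*(-111 + O)*(-93 + O))
X = 33/4984 (X = ((15/2)*(-154))/(-51615 - 5*(-85)² + 1020*(-85)) = -1155/(-51615 - 5*7225 - 86700) = -1155/(-51615 - 36125 - 86700) = -1155/(-174440) = -1155*(-1/174440) = 33/4984 ≈ 0.0066212)
((-742 - 1*1674) - 3297) - X = ((-742 - 1*1674) - 3297) - 1*33/4984 = ((-742 - 1674) - 3297) - 33/4984 = (-2416 - 3297) - 33/4984 = -5713 - 33/4984 = -28473625/4984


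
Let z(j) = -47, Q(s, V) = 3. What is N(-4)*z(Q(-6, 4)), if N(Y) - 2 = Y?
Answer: 94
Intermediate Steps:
N(Y) = 2 + Y
N(-4)*z(Q(-6, 4)) = (2 - 4)*(-47) = -2*(-47) = 94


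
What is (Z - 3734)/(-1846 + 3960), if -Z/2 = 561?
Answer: -2428/1057 ≈ -2.2971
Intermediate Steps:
Z = -1122 (Z = -2*561 = -1122)
(Z - 3734)/(-1846 + 3960) = (-1122 - 3734)/(-1846 + 3960) = -4856/2114 = -4856*1/2114 = -2428/1057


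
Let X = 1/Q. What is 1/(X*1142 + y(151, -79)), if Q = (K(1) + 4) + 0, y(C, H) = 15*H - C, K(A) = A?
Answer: -5/5538 ≈ -0.00090285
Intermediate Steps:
y(C, H) = -C + 15*H
Q = 5 (Q = (1 + 4) + 0 = 5 + 0 = 5)
X = ⅕ (X = 1/5 = ⅕ ≈ 0.20000)
1/(X*1142 + y(151, -79)) = 1/((⅕)*1142 + (-1*151 + 15*(-79))) = 1/(1142/5 + (-151 - 1185)) = 1/(1142/5 - 1336) = 1/(-5538/5) = -5/5538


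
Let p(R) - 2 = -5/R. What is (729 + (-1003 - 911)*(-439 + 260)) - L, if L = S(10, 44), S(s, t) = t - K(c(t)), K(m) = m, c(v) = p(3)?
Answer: 1029874/3 ≈ 3.4329e+5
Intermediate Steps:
p(R) = 2 - 5/R
c(v) = ⅓ (c(v) = 2 - 5/3 = ⅓)
S(s, t) = -⅓ + t (S(s, t) = t - 1*⅓ = t - ⅓ = -⅓ + t)
L = 131/3 (L = -⅓ + 44 = 131/3 ≈ 43.667)
(729 + (-1003 - 911)*(-439 + 260)) - L = (729 + (-1003 - 911)*(-439 + 260)) - 1*131/3 = (729 - 1914*(-179)) - 131/3 = (729 + 342606) - 131/3 = 343335 - 131/3 = 1029874/3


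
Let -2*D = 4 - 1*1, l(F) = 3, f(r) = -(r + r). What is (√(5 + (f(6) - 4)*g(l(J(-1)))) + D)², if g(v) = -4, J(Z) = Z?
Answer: 285/4 - 3*√69 ≈ 46.330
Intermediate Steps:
f(r) = -2*r
D = -3/2 (D = -(4 - 1*1)/2 = -(4 - 1)/2 = -½*3 = -3/2 ≈ -1.5000)
(√(5 + (f(6) - 4)*g(l(J(-1)))) + D)² = (√(5 + (-2*6 - 4)*(-4)) - 3/2)² = (√(5 + (-12 - 4)*(-4)) - 3/2)² = (√(5 - 16*(-4)) - 3/2)² = (√(5 + 64) - 3/2)² = (√69 - 3/2)² = (-3/2 + √69)²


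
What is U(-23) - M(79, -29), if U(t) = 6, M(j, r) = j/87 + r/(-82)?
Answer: 33803/7134 ≈ 4.7383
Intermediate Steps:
M(j, r) = -r/82 + j/87 (M(j, r) = j*(1/87) + r*(-1/82) = j/87 - r/82 = -r/82 + j/87)
U(-23) - M(79, -29) = 6 - (-1/82*(-29) + (1/87)*79) = 6 - (29/82 + 79/87) = 6 - 1*9001/7134 = 6 - 9001/7134 = 33803/7134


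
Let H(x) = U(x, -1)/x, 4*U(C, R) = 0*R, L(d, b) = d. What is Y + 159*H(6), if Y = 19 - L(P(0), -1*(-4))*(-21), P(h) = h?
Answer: 19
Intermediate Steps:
U(C, R) = 0 (U(C, R) = (0*R)/4 = (¼)*0 = 0)
H(x) = 0 (H(x) = 0/x = 0)
Y = 19 (Y = 19 - 0*(-21) = 19 - 1*0 = 19 + 0 = 19)
Y + 159*H(6) = 19 + 159*0 = 19 + 0 = 19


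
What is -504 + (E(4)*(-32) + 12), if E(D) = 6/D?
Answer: -540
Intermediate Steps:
-504 + (E(4)*(-32) + 12) = -504 + ((6/4)*(-32) + 12) = -504 + ((6*(¼))*(-32) + 12) = -504 + ((3/2)*(-32) + 12) = -504 + (-48 + 12) = -504 - 36 = -540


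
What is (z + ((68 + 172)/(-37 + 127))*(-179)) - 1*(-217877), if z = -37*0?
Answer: 652199/3 ≈ 2.1740e+5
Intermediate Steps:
z = 0
(z + ((68 + 172)/(-37 + 127))*(-179)) - 1*(-217877) = (0 + ((68 + 172)/(-37 + 127))*(-179)) - 1*(-217877) = (0 + (240/90)*(-179)) + 217877 = (0 + (240*(1/90))*(-179)) + 217877 = (0 + (8/3)*(-179)) + 217877 = (0 - 1432/3) + 217877 = -1432/3 + 217877 = 652199/3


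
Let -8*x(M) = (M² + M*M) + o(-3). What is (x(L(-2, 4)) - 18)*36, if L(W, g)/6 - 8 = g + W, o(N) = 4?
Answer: -33066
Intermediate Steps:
L(W, g) = 48 + 6*W + 6*g (L(W, g) = 48 + 6*(g + W) = 48 + 6*(W + g) = 48 + (6*W + 6*g) = 48 + 6*W + 6*g)
x(M) = -½ - M²/4 (x(M) = -((M² + M*M) + 4)/8 = -((M² + M²) + 4)/8 = -(2*M² + 4)/8 = -(4 + 2*M²)/8 = -½ - M²/4)
(x(L(-2, 4)) - 18)*36 = ((-½ - (48 + 6*(-2) + 6*4)²/4) - 18)*36 = ((-½ - (48 - 12 + 24)²/4) - 18)*36 = ((-½ - ¼*60²) - 18)*36 = ((-½ - ¼*3600) - 18)*36 = ((-½ - 900) - 18)*36 = (-1801/2 - 18)*36 = -1837/2*36 = -33066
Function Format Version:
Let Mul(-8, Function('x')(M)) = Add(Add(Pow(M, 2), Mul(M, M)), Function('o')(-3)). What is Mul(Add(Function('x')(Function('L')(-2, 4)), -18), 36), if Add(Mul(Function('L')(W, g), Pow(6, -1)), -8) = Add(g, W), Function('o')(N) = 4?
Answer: -33066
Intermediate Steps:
Function('L')(W, g) = Add(48, Mul(6, W), Mul(6, g)) (Function('L')(W, g) = Add(48, Mul(6, Add(g, W))) = Add(48, Mul(6, Add(W, g))) = Add(48, Add(Mul(6, W), Mul(6, g))) = Add(48, Mul(6, W), Mul(6, g)))
Function('x')(M) = Add(Rational(-1, 2), Mul(Rational(-1, 4), Pow(M, 2))) (Function('x')(M) = Mul(Rational(-1, 8), Add(Add(Pow(M, 2), Mul(M, M)), 4)) = Mul(Rational(-1, 8), Add(Add(Pow(M, 2), Pow(M, 2)), 4)) = Mul(Rational(-1, 8), Add(Mul(2, Pow(M, 2)), 4)) = Mul(Rational(-1, 8), Add(4, Mul(2, Pow(M, 2)))) = Add(Rational(-1, 2), Mul(Rational(-1, 4), Pow(M, 2))))
Mul(Add(Function('x')(Function('L')(-2, 4)), -18), 36) = Mul(Add(Add(Rational(-1, 2), Mul(Rational(-1, 4), Pow(Add(48, Mul(6, -2), Mul(6, 4)), 2))), -18), 36) = Mul(Add(Add(Rational(-1, 2), Mul(Rational(-1, 4), Pow(Add(48, -12, 24), 2))), -18), 36) = Mul(Add(Add(Rational(-1, 2), Mul(Rational(-1, 4), Pow(60, 2))), -18), 36) = Mul(Add(Add(Rational(-1, 2), Mul(Rational(-1, 4), 3600)), -18), 36) = Mul(Add(Add(Rational(-1, 2), -900), -18), 36) = Mul(Add(Rational(-1801, 2), -18), 36) = Mul(Rational(-1837, 2), 36) = -33066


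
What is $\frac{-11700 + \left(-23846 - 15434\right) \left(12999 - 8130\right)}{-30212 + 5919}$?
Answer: $\frac{191266020}{24293} \approx 7873.3$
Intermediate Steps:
$\frac{-11700 + \left(-23846 - 15434\right) \left(12999 - 8130\right)}{-30212 + 5919} = \frac{-11700 - 191254320}{-24293} = \left(-11700 - 191254320\right) \left(- \frac{1}{24293}\right) = \left(-191266020\right) \left(- \frac{1}{24293}\right) = \frac{191266020}{24293}$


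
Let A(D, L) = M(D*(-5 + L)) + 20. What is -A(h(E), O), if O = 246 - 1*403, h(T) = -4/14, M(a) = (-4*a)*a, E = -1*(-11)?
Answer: 418924/49 ≈ 8549.5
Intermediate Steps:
E = 11
M(a) = -4*a**2
h(T) = -2/7 (h(T) = -4*1/14 = -2/7)
O = -157 (O = 246 - 403 = -157)
A(D, L) = 20 - 4*D**2*(-5 + L)**2 (A(D, L) = -4*D**2*(-5 + L)**2 + 20 = 20 - 4*D**2*(-5 + L)**2)
-A(h(E), O) = -(20 - 4*(-2/7)**2*(-5 - 157)**2) = -(20 - 4*4/49*(-162)**2) = -(20 - 4*4/49*26244) = -(20 - 419904/49) = -1*(-418924/49) = 418924/49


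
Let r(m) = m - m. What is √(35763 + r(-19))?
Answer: √35763 ≈ 189.11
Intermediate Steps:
r(m) = 0
√(35763 + r(-19)) = √(35763 + 0) = √35763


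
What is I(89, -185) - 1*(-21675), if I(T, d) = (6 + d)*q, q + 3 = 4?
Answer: 21496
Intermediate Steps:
q = 1 (q = -3 + 4 = 1)
I(T, d) = 6 + d (I(T, d) = (6 + d)*1 = 6 + d)
I(89, -185) - 1*(-21675) = (6 - 185) - 1*(-21675) = -179 + 21675 = 21496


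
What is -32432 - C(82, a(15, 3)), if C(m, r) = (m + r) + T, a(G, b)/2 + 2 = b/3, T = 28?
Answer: -32540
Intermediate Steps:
a(G, b) = -4 + 2*b/3 (a(G, b) = -4 + 2*(b/3) = -4 + 2*b/3)
C(m, r) = 28 + m + r (C(m, r) = (m + r) + 28 = 28 + m + r)
-32432 - C(82, a(15, 3)) = -32432 - (28 + 82 + (-4 + (2/3)*3)) = -32432 - (28 + 82 + (-4 + 2)) = -32432 - (28 + 82 - 2) = -32432 - 1*108 = -32432 - 108 = -32540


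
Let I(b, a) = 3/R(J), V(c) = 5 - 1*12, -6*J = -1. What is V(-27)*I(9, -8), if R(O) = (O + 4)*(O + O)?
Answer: -378/25 ≈ -15.120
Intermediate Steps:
J = 1/6 (J = -1/6*(-1) = 1/6 ≈ 0.16667)
R(O) = 2*O*(4 + O) (R(O) = (4 + O)*(2*O) = 2*O*(4 + O))
V(c) = -7 (V(c) = 5 - 12 = -7)
I(b, a) = 54/25 (I(b, a) = 3/((2*(1/6)*(4 + 1/6))) = 3/((2*(1/6)*(25/6))) = 3/(25/18) = 3*(18/25) = 54/25)
V(-27)*I(9, -8) = -7*54/25 = -378/25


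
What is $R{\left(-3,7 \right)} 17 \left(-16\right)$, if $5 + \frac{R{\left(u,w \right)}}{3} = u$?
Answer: $6528$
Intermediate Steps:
$R{\left(u,w \right)} = -15 + 3 u$
$R{\left(-3,7 \right)} 17 \left(-16\right) = \left(-15 + 3 \left(-3\right)\right) 17 \left(-16\right) = \left(-15 - 9\right) 17 \left(-16\right) = \left(-24\right) 17 \left(-16\right) = \left(-408\right) \left(-16\right) = 6528$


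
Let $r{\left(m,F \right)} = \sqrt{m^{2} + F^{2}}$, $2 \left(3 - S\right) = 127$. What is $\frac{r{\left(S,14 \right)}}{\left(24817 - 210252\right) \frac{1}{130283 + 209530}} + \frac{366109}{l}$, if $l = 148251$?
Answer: $\frac{366109}{148251} - \frac{339813 \sqrt{617}}{74174} \approx -111.33$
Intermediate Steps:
$S = - \frac{121}{2}$ ($S = 3 - \frac{127}{2} = - \frac{121}{2} \approx -60.5$)
$r{\left(m,F \right)} = \sqrt{F^{2} + m^{2}}$
$\frac{r{\left(S,14 \right)}}{\left(24817 - 210252\right) \frac{1}{130283 + 209530}} + \frac{366109}{l} = \frac{\sqrt{14^{2} + \left(- \frac{121}{2}\right)^{2}}}{\left(24817 - 210252\right) \frac{1}{130283 + 209530}} + \frac{366109}{148251} = \frac{\sqrt{196 + \frac{14641}{4}}}{\left(-185435\right) \frac{1}{339813}} + 366109 \cdot \frac{1}{148251} = \frac{\sqrt{\frac{15425}{4}}}{\left(-185435\right) \frac{1}{339813}} + \frac{366109}{148251} = \frac{\frac{5}{2} \sqrt{617}}{- \frac{185435}{339813}} + \frac{366109}{148251} = \frac{5 \sqrt{617}}{2} \left(- \frac{339813}{185435}\right) + \frac{366109}{148251} = - \frac{339813 \sqrt{617}}{74174} + \frac{366109}{148251} = \frac{366109}{148251} - \frac{339813 \sqrt{617}}{74174}$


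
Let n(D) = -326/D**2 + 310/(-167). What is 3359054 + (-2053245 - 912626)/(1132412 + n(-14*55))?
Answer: 188316478171002113616/56062398819079 ≈ 3.3591e+6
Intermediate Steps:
n(D) = -310/167 - 326/D**2 (n(D) = -326/D**2 + 310*(-1/167) = -326/D**2 - 310/167 = -310/167 - 326/D**2)
3359054 + (-2053245 - 912626)/(1132412 + n(-14*55)) = 3359054 + (-2053245 - 912626)/(1132412 + (-310/167 - 326/(-14*55)**2)) = 3359054 - 2965871/(1132412 + (-310/167 - 326/(-770)**2)) = 3359054 - 2965871/(1132412 + (-310/167 - 326*1/592900)) = 3359054 - 2965871/(1132412 + (-310/167 - 163/296450)) = 3359054 - 2965871/(1132412 - 91926721/49507150) = 3359054 - 2965871/56062398819079/49507150 = 3359054 - 2965871*49507150/56062398819079 = 3359054 - 146831820477650/56062398819079 = 188316478171002113616/56062398819079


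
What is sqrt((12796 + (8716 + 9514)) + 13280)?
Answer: sqrt(44306) ≈ 210.49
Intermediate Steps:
sqrt((12796 + (8716 + 9514)) + 13280) = sqrt((12796 + 18230) + 13280) = sqrt(31026 + 13280) = sqrt(44306)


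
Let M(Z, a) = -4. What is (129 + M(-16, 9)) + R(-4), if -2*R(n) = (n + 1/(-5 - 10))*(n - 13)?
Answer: 2713/30 ≈ 90.433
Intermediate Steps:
R(n) = -(-13 + n)*(-1/15 + n)/2 (R(n) = -(n + 1/(-5 - 10))*(n - 13)/2 = -(n + 1/(-15))*(-13 + n)/2 = -(n - 1/15)*(-13 + n)/2 = -(-1/15 + n)*(-13 + n)/2 = -(-13 + n)*(-1/15 + n)/2)
(129 + M(-16, 9)) + R(-4) = (129 - 4) + (-13/30 - 1/2*(-4)**2 + (98/15)*(-4)) = 125 + (-13/30 - 1/2*16 - 392/15) = 125 + (-13/30 - 8 - 392/15) = 125 - 1037/30 = 2713/30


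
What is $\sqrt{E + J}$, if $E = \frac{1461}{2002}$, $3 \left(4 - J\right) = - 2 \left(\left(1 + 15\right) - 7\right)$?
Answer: $\frac{\sqrt{43004962}}{2002} \approx 3.2756$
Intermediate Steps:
$J = 10$ ($J = 4 - \frac{\left(-2\right) \left(\left(1 + 15\right) - 7\right)}{3} = 4 - \frac{\left(-2\right) \left(16 - 7\right)}{3} = 4 - \frac{\left(-2\right) 9}{3} = 4 - -6 = 4 + 6 = 10$)
$E = \frac{1461}{2002}$ ($E = 1461 \cdot \frac{1}{2002} = \frac{1461}{2002} \approx 0.72977$)
$\sqrt{E + J} = \sqrt{\frac{1461}{2002} + 10} = \sqrt{\frac{21481}{2002}} = \frac{\sqrt{43004962}}{2002}$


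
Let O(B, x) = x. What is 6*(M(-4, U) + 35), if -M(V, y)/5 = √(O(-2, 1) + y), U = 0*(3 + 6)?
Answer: 180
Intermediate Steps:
U = 0 (U = 0*9 = 0)
M(V, y) = -5*√(1 + y)
6*(M(-4, U) + 35) = 6*(-5*√(1 + 0) + 35) = 6*(-5*√1 + 35) = 6*(-5*1 + 35) = 6*(-5 + 35) = 6*30 = 180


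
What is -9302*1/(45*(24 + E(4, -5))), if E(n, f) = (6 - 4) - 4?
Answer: -4651/495 ≈ -9.3960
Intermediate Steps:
E(n, f) = -2 (E(n, f) = 2 - 4 = -2)
-9302*1/(45*(24 + E(4, -5))) = -9302*1/(45*(24 - 2)) = -9302/(45*22) = -9302/990 = -9302*1/990 = -4651/495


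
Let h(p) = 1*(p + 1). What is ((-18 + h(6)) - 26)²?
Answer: 1369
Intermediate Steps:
h(p) = 1 + p (h(p) = 1*(1 + p) = 1 + p)
((-18 + h(6)) - 26)² = ((-18 + (1 + 6)) - 26)² = ((-18 + 7) - 26)² = (-11 - 26)² = (-37)² = 1369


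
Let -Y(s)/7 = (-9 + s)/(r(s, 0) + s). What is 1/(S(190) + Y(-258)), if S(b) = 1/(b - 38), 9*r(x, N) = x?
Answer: -32680/212851 ≈ -0.15353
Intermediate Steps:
r(x, N) = x/9
S(b) = 1/(-38 + b)
Y(s) = -63*(-9 + s)/(10*s) (Y(s) = -7*(-9 + s)/(s/9 + s) = -7*(-9 + s)/(10*s/9) = -7*(-9 + s)*9/(10*s) = -63*(-9 + s)/(10*s))
1/(S(190) + Y(-258)) = 1/(1/(-38 + 190) + (63/10)*(9 - 1*(-258))/(-258)) = 1/(1/152 + (63/10)*(-1/258)*(9 + 258)) = 1/(1/152 + (63/10)*(-1/258)*267) = 1/(1/152 - 5607/860) = 1/(-212851/32680) = -32680/212851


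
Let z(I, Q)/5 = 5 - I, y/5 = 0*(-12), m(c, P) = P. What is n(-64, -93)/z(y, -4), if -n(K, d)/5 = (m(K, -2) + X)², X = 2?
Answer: 0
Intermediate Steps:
y = 0 (y = 5*(0*(-12)) = 5*0 = 0)
n(K, d) = 0 (n(K, d) = -5*(-2 + 2)² = -5*0² = -5*0 = 0)
z(I, Q) = 25 - 5*I (z(I, Q) = 5*(5 - I) = 25 - 5*I)
n(-64, -93)/z(y, -4) = 0/(25 - 5*0) = 0/(25 + 0) = 0/25 = 0*(1/25) = 0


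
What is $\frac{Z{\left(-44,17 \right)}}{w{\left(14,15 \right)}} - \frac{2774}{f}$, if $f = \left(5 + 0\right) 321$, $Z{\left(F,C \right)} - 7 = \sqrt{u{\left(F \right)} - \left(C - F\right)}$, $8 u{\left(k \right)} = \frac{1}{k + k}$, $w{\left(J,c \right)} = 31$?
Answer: $- \frac{74759}{49755} + \frac{i \sqrt{472395}}{2728} \approx -1.5025 + 0.25195 i$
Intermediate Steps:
$u{\left(k \right)} = \frac{1}{16 k}$ ($u{\left(k \right)} = \frac{1}{8 \left(k + k\right)} = \frac{1}{8 \cdot 2 k} = \frac{\frac{1}{2} \frac{1}{k}}{8} = \frac{1}{16 k}$)
$Z{\left(F,C \right)} = 7 + \sqrt{F - C + \frac{1}{16 F}}$ ($Z{\left(F,C \right)} = 7 + \sqrt{\frac{1}{16 F} - \left(C - F\right)} = 7 + \sqrt{F - C + \frac{1}{16 F}}$)
$f = 1605$ ($f = 5 \cdot 321 = 1605$)
$\frac{Z{\left(-44,17 \right)}}{w{\left(14,15 \right)}} - \frac{2774}{f} = \frac{7 + \frac{\sqrt{\frac{1 + 16 \left(-44\right) \left(-44 - 17\right)}{-44}}}{4}}{31} - \frac{2774}{1605} = \left(7 + \frac{\sqrt{- \frac{1 + 16 \left(-44\right) \left(-44 - 17\right)}{44}}}{4}\right) \frac{1}{31} - \frac{2774}{1605} = \left(7 + \frac{\sqrt{- \frac{1 + 16 \left(-44\right) \left(-61\right)}{44}}}{4}\right) \frac{1}{31} - \frac{2774}{1605} = \left(7 + \frac{\sqrt{- \frac{1 + 42944}{44}}}{4}\right) \frac{1}{31} - \frac{2774}{1605} = \left(7 + \frac{\sqrt{\left(- \frac{1}{44}\right) 42945}}{4}\right) \frac{1}{31} - \frac{2774}{1605} = \left(7 + \frac{\sqrt{- \frac{42945}{44}}}{4}\right) \frac{1}{31} - \frac{2774}{1605} = \left(7 + \frac{\frac{1}{22} i \sqrt{472395}}{4}\right) \frac{1}{31} - \frac{2774}{1605} = \left(7 + \frac{i \sqrt{472395}}{88}\right) \frac{1}{31} - \frac{2774}{1605} = \left(\frac{7}{31} + \frac{i \sqrt{472395}}{2728}\right) - \frac{2774}{1605} = - \frac{74759}{49755} + \frac{i \sqrt{472395}}{2728}$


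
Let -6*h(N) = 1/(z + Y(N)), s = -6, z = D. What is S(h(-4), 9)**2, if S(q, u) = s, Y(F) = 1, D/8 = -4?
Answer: 36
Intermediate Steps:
D = -32 (D = 8*(-4) = -32)
z = -32
h(N) = 1/186 (h(N) = -1/(6*(-32 + 1)) = -1/6/(-31) = -1/6*(-1/31) = 1/186)
S(q, u) = -6
S(h(-4), 9)**2 = (-6)**2 = 36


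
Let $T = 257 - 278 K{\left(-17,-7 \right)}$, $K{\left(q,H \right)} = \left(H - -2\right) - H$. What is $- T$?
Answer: $299$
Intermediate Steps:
$K{\left(q,H \right)} = 2$ ($K{\left(q,H \right)} = \left(H + 2\right) - H = \left(2 + H\right) - H = 2$)
$T = -299$ ($T = 257 - 556 = -299$)
$- T = \left(-1\right) \left(-299\right) = 299$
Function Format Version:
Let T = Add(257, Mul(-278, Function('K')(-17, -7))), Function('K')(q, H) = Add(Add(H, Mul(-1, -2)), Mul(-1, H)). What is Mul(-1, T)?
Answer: 299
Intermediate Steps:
Function('K')(q, H) = 2 (Function('K')(q, H) = Add(Add(H, 2), Mul(-1, H)) = Add(Add(2, H), Mul(-1, H)) = 2)
T = -299 (T = Add(257, Mul(-278, 2)) = Add(257, -556) = -299)
Mul(-1, T) = Mul(-1, -299) = 299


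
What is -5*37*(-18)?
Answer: 3330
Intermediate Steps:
-5*37*(-18) = -185*(-18) = 3330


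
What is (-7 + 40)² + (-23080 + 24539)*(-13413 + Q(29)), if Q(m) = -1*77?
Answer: -19680821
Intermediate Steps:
Q(m) = -77
(-7 + 40)² + (-23080 + 24539)*(-13413 + Q(29)) = (-7 + 40)² + (-23080 + 24539)*(-13413 - 77) = 33² + 1459*(-13490) = 1089 - 19681910 = -19680821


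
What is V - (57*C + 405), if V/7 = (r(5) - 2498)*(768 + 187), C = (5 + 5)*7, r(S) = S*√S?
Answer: -16703525 + 33425*√5 ≈ -1.6629e+7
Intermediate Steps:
r(S) = S^(3/2)
C = 70 (C = 10*7 = 70)
V = -16699130 + 33425*√5 (V = 7*((5^(3/2) - 2498)*(768 + 187)) = 7*((5*√5 - 2498)*955) = 7*((-2498 + 5*√5)*955) = 7*(-2385590 + 4775*√5) = -16699130 + 33425*√5 ≈ -1.6624e+7)
V - (57*C + 405) = (-16699130 + 33425*√5) - (57*70 + 405) = (-16699130 + 33425*√5) - (3990 + 405) = (-16699130 + 33425*√5) - 1*4395 = (-16699130 + 33425*√5) - 4395 = -16703525 + 33425*√5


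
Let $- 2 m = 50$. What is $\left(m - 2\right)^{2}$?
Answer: $729$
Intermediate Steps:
$m = -25$ ($m = \left(- \frac{1}{2}\right) 50 = -25$)
$\left(m - 2\right)^{2} = \left(-25 - 2\right)^{2} = \left(-27\right)^{2} = 729$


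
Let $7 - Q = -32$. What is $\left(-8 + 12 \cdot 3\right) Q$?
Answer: $1092$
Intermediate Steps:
$Q = 39$ ($Q = 7 - -32 = 7 + 32 = 39$)
$\left(-8 + 12 \cdot 3\right) Q = \left(-8 + 12 \cdot 3\right) 39 = \left(-8 + 36\right) 39 = 28 \cdot 39 = 1092$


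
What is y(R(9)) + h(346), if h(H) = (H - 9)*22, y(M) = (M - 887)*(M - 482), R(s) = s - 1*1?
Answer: 424060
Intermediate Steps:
R(s) = -1 + s (R(s) = s - 1 = -1 + s)
y(M) = (-887 + M)*(-482 + M)
h(H) = -198 + 22*H (h(H) = (-9 + H)*22 = -198 + 22*H)
y(R(9)) + h(346) = (427534 + (-1 + 9)² - 1369*(-1 + 9)) + (-198 + 22*346) = (427534 + 8² - 1369*8) + (-198 + 7612) = (427534 + 64 - 10952) + 7414 = 416646 + 7414 = 424060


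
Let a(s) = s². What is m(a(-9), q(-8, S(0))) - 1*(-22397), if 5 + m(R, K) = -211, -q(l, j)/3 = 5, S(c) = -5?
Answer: 22181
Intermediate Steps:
q(l, j) = -15 (q(l, j) = -3*5 = -15)
m(R, K) = -216 (m(R, K) = -5 - 211 = -216)
m(a(-9), q(-8, S(0))) - 1*(-22397) = -216 - 1*(-22397) = -216 + 22397 = 22181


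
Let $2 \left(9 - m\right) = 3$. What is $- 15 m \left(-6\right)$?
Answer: $675$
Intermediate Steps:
$m = \frac{15}{2}$ ($m = 9 - \frac{3}{2} = \frac{15}{2} \approx 7.5$)
$- 15 m \left(-6\right) = \left(-15\right) \frac{15}{2} \left(-6\right) = \left(- \frac{225}{2}\right) \left(-6\right) = 675$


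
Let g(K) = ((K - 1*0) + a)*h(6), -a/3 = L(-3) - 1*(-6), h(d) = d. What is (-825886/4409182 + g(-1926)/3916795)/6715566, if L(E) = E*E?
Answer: -1643484570851/57988449075198483270 ≈ -2.8342e-8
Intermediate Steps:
L(E) = E**2
a = -45 (a = -3*((-3)**2 - 1*(-6)) = -3*(9 + 6) = -3*15 = -45)
g(K) = -270 + 6*K (g(K) = ((K - 1*0) - 45)*6 = ((K + 0) - 45)*6 = (K - 45)*6 = (-45 + K)*6 = -270 + 6*K)
(-825886/4409182 + g(-1926)/3916795)/6715566 = (-825886/4409182 + (-270 + 6*(-1926))/3916795)/6715566 = (-825886*1/4409182 + (-270 - 11556)*(1/3916795))*(1/6715566) = (-412943/2204591 - 11826*1/3916795)*(1/6715566) = (-412943/2204591 - 11826/3916795)*(1/6715566) = -1643484570851/8634931005845*1/6715566 = -1643484570851/57988449075198483270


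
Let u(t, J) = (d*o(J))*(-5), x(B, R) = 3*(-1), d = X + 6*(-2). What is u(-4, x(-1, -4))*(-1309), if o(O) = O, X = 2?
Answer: 196350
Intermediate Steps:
d = -10 (d = 2 + 6*(-2) = 2 - 12 = -10)
x(B, R) = -3
u(t, J) = 50*J (u(t, J) = -10*J*(-5) = 50*J)
u(-4, x(-1, -4))*(-1309) = (50*(-3))*(-1309) = -150*(-1309) = 196350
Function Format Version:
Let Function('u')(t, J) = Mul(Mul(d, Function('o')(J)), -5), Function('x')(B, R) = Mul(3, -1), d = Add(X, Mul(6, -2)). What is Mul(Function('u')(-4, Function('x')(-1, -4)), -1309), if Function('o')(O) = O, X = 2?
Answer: 196350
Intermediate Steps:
d = -10 (d = Add(2, Mul(6, -2)) = Add(2, -12) = -10)
Function('x')(B, R) = -3
Function('u')(t, J) = Mul(50, J) (Function('u')(t, J) = Mul(Mul(-10, J), -5) = Mul(50, J))
Mul(Function('u')(-4, Function('x')(-1, -4)), -1309) = Mul(Mul(50, -3), -1309) = Mul(-150, -1309) = 196350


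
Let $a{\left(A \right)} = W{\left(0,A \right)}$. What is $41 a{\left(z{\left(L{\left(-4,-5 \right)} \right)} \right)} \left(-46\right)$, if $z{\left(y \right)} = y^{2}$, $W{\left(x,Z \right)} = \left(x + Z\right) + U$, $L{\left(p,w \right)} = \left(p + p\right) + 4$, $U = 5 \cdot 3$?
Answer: $-58466$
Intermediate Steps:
$U = 15$
$L{\left(p,w \right)} = 4 + 2 p$ ($L{\left(p,w \right)} = 2 p + 4 = 4 + 2 p$)
$W{\left(x,Z \right)} = 15 + Z + x$ ($W{\left(x,Z \right)} = \left(x + Z\right) + 15 = \left(Z + x\right) + 15 = 15 + Z + x$)
$a{\left(A \right)} = 15 + A$ ($a{\left(A \right)} = 15 + A + 0 = 15 + A$)
$41 a{\left(z{\left(L{\left(-4,-5 \right)} \right)} \right)} \left(-46\right) = 41 \left(15 + \left(4 + 2 \left(-4\right)\right)^{2}\right) \left(-46\right) = 41 \left(15 + \left(4 - 8\right)^{2}\right) \left(-46\right) = 41 \left(15 + \left(-4\right)^{2}\right) \left(-46\right) = 41 \left(15 + 16\right) \left(-46\right) = 41 \cdot 31 \left(-46\right) = 1271 \left(-46\right) = -58466$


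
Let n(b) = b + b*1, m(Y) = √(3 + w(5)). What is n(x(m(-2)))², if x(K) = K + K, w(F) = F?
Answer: 128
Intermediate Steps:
m(Y) = 2*√2 (m(Y) = √(3 + 5) = √8 = 2*√2)
x(K) = 2*K
n(b) = 2*b (n(b) = b + b = 2*b)
n(x(m(-2)))² = (2*(2*(2*√2)))² = (2*(4*√2))² = (8*√2)² = 128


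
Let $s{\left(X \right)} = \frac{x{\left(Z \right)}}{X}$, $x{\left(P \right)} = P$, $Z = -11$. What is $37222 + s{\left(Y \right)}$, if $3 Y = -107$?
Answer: $\frac{3982787}{107} \approx 37222.0$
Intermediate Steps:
$Y = - \frac{107}{3}$ ($Y = \frac{1}{3} \left(-107\right) = - \frac{107}{3} \approx -35.667$)
$s{\left(X \right)} = - \frac{11}{X}$
$37222 + s{\left(Y \right)} = 37222 - \frac{11}{- \frac{107}{3}} = 37222 - - \frac{33}{107} = 37222 + \frac{33}{107} = \frac{3982787}{107}$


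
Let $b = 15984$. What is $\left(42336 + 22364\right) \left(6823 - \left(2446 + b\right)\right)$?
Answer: $-750972900$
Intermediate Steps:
$\left(42336 + 22364\right) \left(6823 - \left(2446 + b\right)\right) = \left(42336 + 22364\right) \left(6823 - 18430\right) = 64700 \left(6823 - 18430\right) = 64700 \left(-11607\right) = -750972900$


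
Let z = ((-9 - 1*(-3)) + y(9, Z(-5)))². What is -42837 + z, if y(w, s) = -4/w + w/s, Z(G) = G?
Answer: -86607284/2025 ≈ -42769.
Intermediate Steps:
z = 137641/2025 (z = ((-9 - 1*(-3)) + (-4/9 + 9/(-5)))² = ((-9 + 3) + (-4*⅑ + 9*(-⅕)))² = (-6 + (-4/9 - 9/5))² = (-6 - 101/45)² = (-371/45)² = 137641/2025 ≈ 67.971)
-42837 + z = -42837 + 137641/2025 = -86607284/2025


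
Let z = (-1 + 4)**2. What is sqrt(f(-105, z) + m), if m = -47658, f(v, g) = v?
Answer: 3*I*sqrt(5307) ≈ 218.55*I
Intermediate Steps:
z = 9 (z = 3**2 = 9)
sqrt(f(-105, z) + m) = sqrt(-105 - 47658) = sqrt(-47763) = 3*I*sqrt(5307)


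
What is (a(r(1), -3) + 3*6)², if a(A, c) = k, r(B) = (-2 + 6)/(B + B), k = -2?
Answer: 256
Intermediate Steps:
r(B) = 2/B (r(B) = 4/((2*B)) = 4*(1/(2*B)) = 2/B)
a(A, c) = -2
(a(r(1), -3) + 3*6)² = (-2 + 3*6)² = (-2 + 18)² = 16² = 256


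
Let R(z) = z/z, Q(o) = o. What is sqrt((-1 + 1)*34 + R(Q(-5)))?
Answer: 1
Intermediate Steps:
R(z) = 1
sqrt((-1 + 1)*34 + R(Q(-5))) = sqrt((-1 + 1)*34 + 1) = sqrt(0*34 + 1) = sqrt(0 + 1) = sqrt(1) = 1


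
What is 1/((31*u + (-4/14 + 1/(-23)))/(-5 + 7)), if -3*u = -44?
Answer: 966/219445 ≈ 0.0044020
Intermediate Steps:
u = 44/3 (u = -⅓*(-44) = 44/3 ≈ 14.667)
1/((31*u + (-4/14 + 1/(-23)))/(-5 + 7)) = 1/((31*(44/3) + (-4/14 + 1/(-23)))/(-5 + 7)) = 1/((1364/3 + (-4*1/14 + 1*(-1/23)))/2) = 1/((1364/3 + (-2/7 - 1/23))/2) = 1/((1364/3 - 53/161)/2) = 1/((½)*(219445/483)) = 1/(219445/966) = 966/219445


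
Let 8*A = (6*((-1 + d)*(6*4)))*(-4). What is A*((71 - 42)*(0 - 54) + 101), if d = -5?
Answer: -632880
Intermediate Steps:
A = 432 (A = ((6*((-1 - 5)*(6*4)))*(-4))/8 = ((6*(-6*24))*(-4))/8 = ((6*(-144))*(-4))/8 = (-864*(-4))/8 = (1/8)*3456 = 432)
A*((71 - 42)*(0 - 54) + 101) = 432*((71 - 42)*(0 - 54) + 101) = 432*(29*(-54) + 101) = 432*(-1566 + 101) = 432*(-1465) = -632880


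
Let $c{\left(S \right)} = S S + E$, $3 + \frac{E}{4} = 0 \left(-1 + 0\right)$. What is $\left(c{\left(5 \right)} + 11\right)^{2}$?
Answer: $576$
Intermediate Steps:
$E = -12$ ($E = -12 + 4 \cdot 0 \left(-1 + 0\right) = -12 + 4 \cdot 0 \left(-1\right) = -12 + 4 \cdot 0 = -12 + 0 = -12$)
$c{\left(S \right)} = -12 + S^{2}$ ($c{\left(S \right)} = S S - 12 = S^{2} - 12 = -12 + S^{2}$)
$\left(c{\left(5 \right)} + 11\right)^{2} = \left(\left(-12 + 5^{2}\right) + 11\right)^{2} = \left(\left(-12 + 25\right) + 11\right)^{2} = \left(13 + 11\right)^{2} = 24^{2} = 576$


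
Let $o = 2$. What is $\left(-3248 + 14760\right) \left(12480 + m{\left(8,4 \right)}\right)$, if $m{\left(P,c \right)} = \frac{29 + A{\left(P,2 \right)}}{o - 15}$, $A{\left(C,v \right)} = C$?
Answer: $\frac{1867280936}{13} \approx 1.4364 \cdot 10^{8}$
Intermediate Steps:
$m{\left(P,c \right)} = - \frac{29}{13} - \frac{P}{13}$ ($m{\left(P,c \right)} = \frac{29 + P}{2 - 15} = \frac{29 + P}{-13} = \left(29 + P\right) \left(- \frac{1}{13}\right) = - \frac{29}{13} - \frac{P}{13}$)
$\left(-3248 + 14760\right) \left(12480 + m{\left(8,4 \right)}\right) = \left(-3248 + 14760\right) \left(12480 - \frac{37}{13}\right) = 11512 \left(12480 - \frac{37}{13}\right) = 11512 \cdot \frac{162203}{13} = \frac{1867280936}{13}$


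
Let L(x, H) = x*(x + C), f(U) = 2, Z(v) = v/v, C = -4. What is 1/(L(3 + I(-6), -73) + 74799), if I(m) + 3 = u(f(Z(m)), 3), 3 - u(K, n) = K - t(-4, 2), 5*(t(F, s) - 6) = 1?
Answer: 25/1870551 ≈ 1.3365e-5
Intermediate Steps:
t(F, s) = 31/5 (t(F, s) = 6 + (⅕)*1 = 6 + ⅕ = 31/5)
Z(v) = 1
u(K, n) = 46/5 - K (u(K, n) = 3 - (K - 1*31/5) = 3 - (K - 31/5) = 3 - (-31/5 + K) = 3 + (31/5 - K) = 46/5 - K)
I(m) = 21/5 (I(m) = -3 + (46/5 - 1*2) = -3 + (46/5 - 2) = -3 + 36/5 = 21/5)
L(x, H) = x*(-4 + x) (L(x, H) = x*(x - 4) = x*(-4 + x))
1/(L(3 + I(-6), -73) + 74799) = 1/((3 + 21/5)*(-4 + (3 + 21/5)) + 74799) = 1/(36*(-4 + 36/5)/5 + 74799) = 1/((36/5)*(16/5) + 74799) = 1/(576/25 + 74799) = 1/(1870551/25) = 25/1870551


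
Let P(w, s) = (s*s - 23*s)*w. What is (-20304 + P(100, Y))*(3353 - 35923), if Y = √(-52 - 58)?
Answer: 1019571280 + 74911000*I*√110 ≈ 1.0196e+9 + 7.8567e+8*I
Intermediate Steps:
Y = I*√110 (Y = √(-110) = I*√110 ≈ 10.488*I)
P(w, s) = w*(s² - 23*s) (P(w, s) = (s² - 23*s)*w = w*(s² - 23*s))
(-20304 + P(100, Y))*(3353 - 35923) = (-20304 + (I*√110)*100*(-23 + I*√110))*(3353 - 35923) = (-20304 + 100*I*√110*(-23 + I*√110))*(-32570) = 661301280 - 3257000*I*√110*(-23 + I*√110)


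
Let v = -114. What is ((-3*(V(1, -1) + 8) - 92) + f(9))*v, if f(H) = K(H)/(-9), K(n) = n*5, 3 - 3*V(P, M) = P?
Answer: 14022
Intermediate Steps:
V(P, M) = 1 - P/3
K(n) = 5*n
f(H) = -5*H/9 (f(H) = (5*H)/(-9) = (5*H)*(-1/9) = -5*H/9)
((-3*(V(1, -1) + 8) - 92) + f(9))*v = ((-3*((1 - 1/3*1) + 8) - 92) - 5/9*9)*(-114) = ((-3*((1 - 1/3) + 8) - 92) - 5)*(-114) = ((-3*(2/3 + 8) - 92) - 5)*(-114) = ((-3*26/3 - 92) - 5)*(-114) = ((-26 - 92) - 5)*(-114) = (-118 - 5)*(-114) = -123*(-114) = 14022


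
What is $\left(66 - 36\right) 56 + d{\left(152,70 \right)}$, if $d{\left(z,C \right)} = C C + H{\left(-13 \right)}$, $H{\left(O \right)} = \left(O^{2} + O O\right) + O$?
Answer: $6905$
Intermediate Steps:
$H{\left(O \right)} = O + 2 O^{2}$ ($H{\left(O \right)} = \left(O^{2} + O^{2}\right) + O = 2 O^{2} + O = O + 2 O^{2}$)
$d{\left(z,C \right)} = 325 + C^{2}$ ($d{\left(z,C \right)} = C C - 13 \left(1 + 2 \left(-13\right)\right) = C^{2} - 13 \left(1 - 26\right) = C^{2} - -325 = C^{2} + 325 = 325 + C^{2}$)
$\left(66 - 36\right) 56 + d{\left(152,70 \right)} = \left(66 - 36\right) 56 + \left(325 + 70^{2}\right) = 30 \cdot 56 + \left(325 + 4900\right) = 1680 + 5225 = 6905$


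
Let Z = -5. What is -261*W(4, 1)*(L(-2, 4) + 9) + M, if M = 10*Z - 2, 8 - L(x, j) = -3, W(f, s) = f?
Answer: -20932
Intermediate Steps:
L(x, j) = 11 (L(x, j) = 8 - 1*(-3) = 8 + 3 = 11)
M = -52 (M = 10*(-5) - 2 = -50 - 2 = -52)
-261*W(4, 1)*(L(-2, 4) + 9) + M = -1044*(11 + 9) - 52 = -1044*20 - 52 = -261*80 - 52 = -20880 - 52 = -20932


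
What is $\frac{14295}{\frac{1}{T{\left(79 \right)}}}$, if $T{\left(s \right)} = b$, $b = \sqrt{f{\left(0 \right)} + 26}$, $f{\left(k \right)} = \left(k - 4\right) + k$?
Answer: $14295 \sqrt{22} \approx 67050.0$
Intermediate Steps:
$f{\left(k \right)} = -4 + 2 k$ ($f{\left(k \right)} = \left(-4 + k\right) + k = -4 + 2 k$)
$b = \sqrt{22}$ ($b = \sqrt{\left(-4 + 2 \cdot 0\right) + 26} = \sqrt{\left(-4 + 0\right) + 26} = \sqrt{-4 + 26} = \sqrt{22} \approx 4.6904$)
$T{\left(s \right)} = \sqrt{22}$
$\frac{14295}{\frac{1}{T{\left(79 \right)}}} = \frac{14295}{\frac{1}{\sqrt{22}}} = \frac{14295}{\frac{1}{22} \sqrt{22}} = 14295 \sqrt{22}$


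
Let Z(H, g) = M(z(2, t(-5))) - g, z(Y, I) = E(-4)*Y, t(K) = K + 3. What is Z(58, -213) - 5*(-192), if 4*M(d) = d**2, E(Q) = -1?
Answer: 1174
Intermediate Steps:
t(K) = 3 + K
z(Y, I) = -Y
M(d) = d**2/4
Z(H, g) = 1 - g (Z(H, g) = (-1*2)**2/4 - g = (1/4)*(-2)**2 - g = (1/4)*4 - g = 1 - g)
Z(58, -213) - 5*(-192) = (1 - 1*(-213)) - 5*(-192) = (1 + 213) + 960 = 214 + 960 = 1174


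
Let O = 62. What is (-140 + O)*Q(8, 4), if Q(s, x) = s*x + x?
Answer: -2808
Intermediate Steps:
Q(s, x) = x + s*x
(-140 + O)*Q(8, 4) = (-140 + 62)*(4*(1 + 8)) = -312*9 = -78*36 = -2808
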